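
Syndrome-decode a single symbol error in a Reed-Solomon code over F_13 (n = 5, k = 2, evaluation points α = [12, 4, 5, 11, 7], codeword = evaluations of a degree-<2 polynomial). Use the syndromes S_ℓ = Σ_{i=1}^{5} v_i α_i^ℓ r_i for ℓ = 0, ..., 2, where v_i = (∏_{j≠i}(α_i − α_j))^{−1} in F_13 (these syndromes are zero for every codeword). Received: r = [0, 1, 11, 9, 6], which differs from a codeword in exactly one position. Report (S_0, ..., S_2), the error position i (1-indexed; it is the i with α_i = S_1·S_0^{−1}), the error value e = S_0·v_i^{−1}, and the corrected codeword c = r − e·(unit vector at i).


S = (6, 11, 5), error at position 2, error magnitude e = 7, c = [0, 7, 11, 9, 6].

Step 1: column multipliers v_i = (∏_{j≠i}(α_i − α_j))^{−1} mod 13.
  i = 1 (α = 12): (12−4)(12−5)(12−11)(12−7) = 8·7·1·5 = 280 ≡ 7, so v_1 = 7^{−1} = 2 (mod 13).
  i = 2 (α = 4): (4−12)(4−5)(4−11)(4−7) = (−8)·(−1)·(−7)·(−3) = 168 ≡ 12, so v_2 = 12^{−1} = 12 (mod 13).
  i = 3 (α = 5): (5−12)(5−4)(5−11)(5−7) = (−7)·1·(−6)·(−2) = −84 ≡ 7, so v_3 = 7^{−1} = 2 (mod 13).
  i = 4 (α = 11): (11−12)(11−4)(11−5)(11−7) = (−1)·7·6·4 = −168 ≡ 1, so v_4 = 1^{−1} = 1 (mod 13).
  i = 5 (α = 7): (7−12)(7−4)(7−5)(7−11) = (−5)·3·2·(−4) = 120 ≡ 3, so v_5 = 3^{−1} = 9 (mod 13).
  v = [2, 12, 2, 1, 9].
Step 2: syndromes of r = [0, 1, 11, 9, 6] (all sums mod 13).
  S_0 = Σ v_i r_i = 2·0 + 12·1 + 2·11 + 1·9 + 9·6 = 97 ≡ 6.
  S_1 = Σ v_i α_i r_i = 2·12·0 + 12·4·1 + 2·5·11 + 1·11·9 + 9·7·6 = 635 ≡ 11.
  α_i^2 mod 13 = [1, 3, 12, 4, 10].
  S_2 = Σ v_i α_i^2 r_i = 2·1·0 + 12·3·1 + 2·12·11 + 1·4·9 + 9·10·6 = 876 ≡ 5.
  S = (6, 11, 5) ≠ 0, so r is not a codeword (an error is present).
Step 3: locate the error. For a single error e at position i, S_ℓ = v_i·e·α_i^ℓ, so α_err = S_1/S_0.
  S_0^{−1} = 6^{−1} = 11 (mod 13), so α_err = 11·11 = 121 ≡ 4 = α_2. Error position i = 2.
  Consistency check: S_2/S_1 = 5·6 = 30 ≡ 4 = α_err ✓ (single-error assumption holds).
Step 4: error magnitude e = S_0/v_2 = S_0·∏_{j≠2}(α_2 − α_j) = 6·12 = 72 ≡ 7 (mod 13).
Step 5: correct position 2: c_2 = r_2 − e = 1 − 7 ≡ 7 (mod 13). Hence c = [0, 7, 11, 9, 6].
  Check: interpolating c through the α_i gives m(x) = 4 + 4·x (degree < 2) with m(α_i) = c_i for every i, so c is indeed a codeword.


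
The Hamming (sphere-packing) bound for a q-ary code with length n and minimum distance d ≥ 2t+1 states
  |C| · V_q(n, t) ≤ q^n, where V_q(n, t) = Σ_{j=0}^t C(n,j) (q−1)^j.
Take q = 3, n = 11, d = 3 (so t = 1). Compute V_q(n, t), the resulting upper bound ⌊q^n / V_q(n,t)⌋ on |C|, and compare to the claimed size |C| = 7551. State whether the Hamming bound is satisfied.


V_q(n, t) = 23, q^n = 177147, Hamming bound = 7702, |C| = 7551 ≤ bound (satisfied).

Step 1: Compute V_q(n, t) = Σ_{j=0}^1 C(n, j) (q−1)^j.
  j = 0: C(11,0)·(2)^0 = 1·1 = 1.
  j = 1: C(11,1)·(2)^1 = 11·2 = 22.
  V_q(n, t) = 1 + 22 = 23.
Step 2: q^n = 3^11 = 177147.
Step 3: Hamming bound ⌊q^n / V_q(n,t)⌋ = ⌊177147/23⌋ = 7702.
Step 4: Compare |C| = 7551 to 7702: satisfied.
The claimed |C| lies below the Hamming bound.


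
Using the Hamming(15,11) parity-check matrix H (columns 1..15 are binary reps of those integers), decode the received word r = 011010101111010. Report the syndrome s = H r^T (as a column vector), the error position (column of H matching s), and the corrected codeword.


s = (1, 0, 0, 1)^T, error position = 9, corrected codeword c = 011010100111010

Compute s = H r^T mod 2 one row at a time:
  s_1 = 0 + 1 + 1 + 1 + 1 + 0 + 1 + 0 = 5 ≡ 1 (mod 2).
  s_2 = 0 + 1 + 0 + 1 + 1 + 0 + 1 + 0 = 4 ≡ 0 (mod 2).
  s_3 = 1 + 1 + 0 + 1 + 1 + 1 + 1 + 0 = 6 ≡ 0 (mod 2).
  s_4 = 0 + 1 + 1 + 1 + 1 + 1 + 0 + 0 = 5 ≡ 1 (mod 2).
s = (1, 0, 0, 1)^T — this equals column 9 of H (binary 1001), so error is at position 9.
Correct: flip bit 9 of r = 011010101111010 to get c = 011010100111010.


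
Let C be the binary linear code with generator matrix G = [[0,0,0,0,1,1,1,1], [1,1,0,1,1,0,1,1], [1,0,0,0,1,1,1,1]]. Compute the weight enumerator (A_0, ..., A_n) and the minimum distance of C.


Weight distribution: A_0 = 1, A_1 = 1, A_3 = 1, A_4 = 2, A_5 = 2, A_6 = 1. Minimum distance d = 1.

Enumerate all 2^3 = 8 messages m ∈ F_2^3.
For each, compute codeword c = mG in F_2^8, then tally its weight.
  m = 000 → c = 00000000, weight = 0.
  m = 100 → c = 00001111, weight = 4.
  m = 010 → c = 11011011, weight = 6.
  m = 110 → c = 11010100, weight = 4.
  m = 001 → c = 10001111, weight = 5.
  m = 101 → c = 10000000, weight = 1.
  m = 011 → c = 01010100, weight = 3.
  m = 111 → c = 01011011, weight = 5.
Tally weights:
  weight 0: 1 codewords.
  weight 1: 1 codewords.
  weight 3: 1 codewords.
  weight 4: 2 codewords.
  weight 5: 2 codewords.
  weight 6: 1 codewords.
Minimum distance d = smallest w > 0 with A_w > 0 = 1.
Sanity: Σ A_w = 8 = 2^3 = 8 ✓.


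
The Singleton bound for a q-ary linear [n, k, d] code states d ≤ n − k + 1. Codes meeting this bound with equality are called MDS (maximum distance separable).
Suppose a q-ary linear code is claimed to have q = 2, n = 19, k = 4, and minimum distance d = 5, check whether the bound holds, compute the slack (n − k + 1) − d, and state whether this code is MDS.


Singleton RHS = n − k + 1 = 16, slack = 11, bound satisfied, not MDS.

Singleton bound: d ≤ n − k + 1.
Here n = 19, k = 4, so n − k + 1 = 16.
Given d = 5, check d ≤ 16: YES.
Slack = (n − k + 1) − d = 11.
The code is NOT MDS (slack = 11 > 0).
Description: the claimed parameters are [19, 4, 5]_2; such a code would be non-MDS.


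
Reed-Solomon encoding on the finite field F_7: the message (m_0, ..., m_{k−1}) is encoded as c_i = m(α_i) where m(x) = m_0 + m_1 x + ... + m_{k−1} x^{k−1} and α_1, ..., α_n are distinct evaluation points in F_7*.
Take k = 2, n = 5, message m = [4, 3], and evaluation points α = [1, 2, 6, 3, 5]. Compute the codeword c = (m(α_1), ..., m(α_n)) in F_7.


c = [0, 3, 1, 6, 5]

Message polynomial: m(x) = 4 + 3·x (mod 7).
For each evaluation point α_i, compute m(α_i) mod 7:
  α_1 = 1: Horner steps 3 → 0, so m(1) = 0.
  α_2 = 2: Horner steps 3 → 3, so m(2) = 3.
  α_3 = 6: Horner steps 3 → 1, so m(6) = 1.
  α_4 = 3: Horner steps 3 → 6, so m(3) = 6.
  α_5 = 5: Horner steps 3 → 5, so m(5) = 5.
Codeword c = [0, 3, 1, 6, 5] ∈ F_7^5.


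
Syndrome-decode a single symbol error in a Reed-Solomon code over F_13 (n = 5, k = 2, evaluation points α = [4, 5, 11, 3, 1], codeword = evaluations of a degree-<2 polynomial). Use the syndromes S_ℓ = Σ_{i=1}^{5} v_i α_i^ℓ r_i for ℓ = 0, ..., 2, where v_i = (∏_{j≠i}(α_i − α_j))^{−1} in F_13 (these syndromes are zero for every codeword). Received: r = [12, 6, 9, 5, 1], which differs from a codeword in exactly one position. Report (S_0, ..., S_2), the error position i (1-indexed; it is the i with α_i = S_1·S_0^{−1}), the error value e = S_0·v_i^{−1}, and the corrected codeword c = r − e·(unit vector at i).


S = (6, 6, 6), error at position 5, error magnitude e = 10, c = [12, 6, 9, 5, 4].

Step 1: column multipliers v_i = (∏_{j≠i}(α_i − α_j))^{−1} mod 13.
  i = 1 (α = 4): (4−5)(4−11)(4−3)(4−1) = (−1)·(−7)·1·3 = 21 ≡ 8, so v_1 = 8^{−1} = 5 (mod 13).
  i = 2 (α = 5): (5−4)(5−11)(5−3)(5−1) = 1·(−6)·2·4 = −48 ≡ 4, so v_2 = 4^{−1} = 10 (mod 13).
  i = 3 (α = 11): (11−4)(11−5)(11−3)(11−1) = 7·6·8·10 = 3360 ≡ 6, so v_3 = 6^{−1} = 11 (mod 13).
  i = 4 (α = 3): (3−4)(3−5)(3−11)(3−1) = (−1)·(−2)·(−8)·2 = −32 ≡ 7, so v_4 = 7^{−1} = 2 (mod 13).
  i = 5 (α = 1): (1−4)(1−5)(1−11)(1−3) = (−3)·(−4)·(−10)·(−2) = 240 ≡ 6, so v_5 = 6^{−1} = 11 (mod 13).
  v = [5, 10, 11, 2, 11].
Step 2: syndromes of r = [12, 6, 9, 5, 1] (all sums mod 13).
  S_0 = Σ v_i r_i = 5·12 + 10·6 + 11·9 + 2·5 + 11·1 = 240 ≡ 6.
  S_1 = Σ v_i α_i r_i = 5·4·12 + 10·5·6 + 11·11·9 + 2·3·5 + 11·1·1 = 1670 ≡ 6.
  α_i^2 mod 13 = [3, 12, 4, 9, 1].
  S_2 = Σ v_i α_i^2 r_i = 5·3·12 + 10·12·6 + 11·4·9 + 2·9·5 + 11·1·1 = 1397 ≡ 6.
  S = (6, 6, 6) ≠ 0, so r is not a codeword (an error is present).
Step 3: locate the error. For a single error e at position i, S_ℓ = v_i·e·α_i^ℓ, so α_err = S_1/S_0.
  S_0^{−1} = 6^{−1} = 11 (mod 13), so α_err = 6·11 = 66 ≡ 1 = α_5. Error position i = 5.
  Consistency check: S_2/S_1 = 6·11 = 66 ≡ 1 = α_err ✓ (single-error assumption holds).
Step 4: error magnitude e = S_0/v_5 = S_0·∏_{j≠5}(α_5 − α_j) = 6·6 = 36 ≡ 10 (mod 13).
Step 5: correct position 5: c_5 = r_5 − e = 1 − 10 ≡ 4 (mod 13). Hence c = [12, 6, 9, 5, 4].
  Check: interpolating c through the α_i gives m(x) = 10 + 7·x (degree < 2) with m(α_i) = c_i for every i, so c is indeed a codeword.


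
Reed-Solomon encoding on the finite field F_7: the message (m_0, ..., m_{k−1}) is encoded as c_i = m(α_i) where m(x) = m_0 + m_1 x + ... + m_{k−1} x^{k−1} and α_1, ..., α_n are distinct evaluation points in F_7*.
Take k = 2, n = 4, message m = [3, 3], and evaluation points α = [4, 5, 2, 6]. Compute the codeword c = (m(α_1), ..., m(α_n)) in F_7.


c = [1, 4, 2, 0]

Message polynomial: m(x) = 3 + 3·x (mod 7).
For each evaluation point α_i, compute m(α_i) mod 7:
  α_1 = 4: Horner steps 3 → 1, so m(4) = 1.
  α_2 = 5: Horner steps 3 → 4, so m(5) = 4.
  α_3 = 2: Horner steps 3 → 2, so m(2) = 2.
  α_4 = 6: Horner steps 3 → 0, so m(6) = 0.
Codeword c = [1, 4, 2, 0] ∈ F_7^4.


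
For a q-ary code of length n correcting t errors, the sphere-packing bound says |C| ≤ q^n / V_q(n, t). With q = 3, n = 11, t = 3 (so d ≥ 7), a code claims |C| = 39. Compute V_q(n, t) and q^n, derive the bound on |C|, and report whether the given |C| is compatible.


V_q(n, t) = 1563, q^n = 177147, Hamming bound = 113, |C| = 39 ≤ bound (satisfied).

Step 1: Compute V_q(n, t) = Σ_{j=0}^3 C(n, j) (q−1)^j.
  j = 0: C(11,0)·(2)^0 = 1·1 = 1.
  j = 1: C(11,1)·(2)^1 = 11·2 = 22.
  j = 2: C(11,2)·(2)^2 = 55·4 = 220.
  j = 3: C(11,3)·(2)^3 = 165·8 = 1320.
  V_q(n, t) = 1 + 22 + 220 + 1320 = 1563.
Step 2: q^n = 3^11 = 177147.
Step 3: Hamming bound ⌊q^n / V_q(n,t)⌋ = ⌊177147/1563⌋ = 113.
Step 4: Compare |C| = 39 to 113: satisfied.
The claimed |C| lies below the Hamming bound.


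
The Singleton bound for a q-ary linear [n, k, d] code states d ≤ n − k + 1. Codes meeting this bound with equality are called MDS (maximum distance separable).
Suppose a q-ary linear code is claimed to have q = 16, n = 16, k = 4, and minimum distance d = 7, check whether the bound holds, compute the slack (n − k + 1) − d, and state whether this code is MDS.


Singleton RHS = n − k + 1 = 13, slack = 6, bound satisfied, not MDS.

Singleton bound: d ≤ n − k + 1.
Here n = 16, k = 4, so n − k + 1 = 13.
Given d = 7, check d ≤ 13: YES.
Slack = (n − k + 1) − d = 6.
The code is NOT MDS (slack = 6 > 0).
Description: the claimed parameters are [16, 4, 7]_16; such a code would be non-MDS.


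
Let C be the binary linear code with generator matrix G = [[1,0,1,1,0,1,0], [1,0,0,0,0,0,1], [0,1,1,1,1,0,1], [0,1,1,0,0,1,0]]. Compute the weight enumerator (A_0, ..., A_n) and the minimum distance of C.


Weight distribution: A_0 = 1, A_2 = 2, A_3 = 4, A_4 = 5, A_5 = 4. Minimum distance d = 2.

Enumerate all 2^4 = 16 messages m ∈ F_2^4.
For each, compute codeword c = mG in F_2^7, then tally its weight.
  m = 0000 → c = 0000000, weight = 0.
  m = 1000 → c = 1011010, weight = 4.
  m = 0100 → c = 1000001, weight = 2.
  m = 1100 → c = 0011011, weight = 4.
  m = 0010 → c = 0111101, weight = 5.
  m = 1010 → c = 1100111, weight = 5.
  m = 0110 → c = 1111100, weight = 5.
  m = 1110 → c = 0100110, weight = 3.
  m = 0001 → c = 0110010, weight = 3.
  m = 1001 → c = 1101000, weight = 3.
  m = 0101 → c = 1110011, weight = 5.
  m = 1101 → c = 0101001, weight = 3.
  m = 0011 → c = 0001111, weight = 4.
  m = 1011 → c = 1010101, weight = 4.
  m = 0111 → c = 1001110, weight = 4.
  m = 1111 → c = 0010100, weight = 2.
Tally weights:
  weight 0: 1 codewords.
  weight 2: 2 codewords.
  weight 3: 4 codewords.
  weight 4: 5 codewords.
  weight 5: 4 codewords.
Minimum distance d = smallest w > 0 with A_w > 0 = 2.
Sanity: Σ A_w = 16 = 2^4 = 16 ✓.


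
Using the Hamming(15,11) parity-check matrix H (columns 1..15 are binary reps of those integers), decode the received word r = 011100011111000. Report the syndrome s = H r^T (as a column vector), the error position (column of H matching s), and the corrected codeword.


s = (1, 0, 0, 1)^T, error position = 9, corrected codeword c = 011100010111000

Compute s = H r^T mod 2 one row at a time:
  s_1 = 1 + 1 + 1 + 1 + 1 + 0 + 0 + 0 = 5 ≡ 1 (mod 2).
  s_2 = 1 + 0 + 0 + 0 + 1 + 0 + 0 + 0 = 2 ≡ 0 (mod 2).
  s_3 = 1 + 1 + 0 + 0 + 1 + 1 + 0 + 0 = 4 ≡ 0 (mod 2).
  s_4 = 0 + 1 + 0 + 0 + 1 + 1 + 0 + 0 = 3 ≡ 1 (mod 2).
s = (1, 0, 0, 1)^T — this equals column 9 of H (binary 1001), so error is at position 9.
Correct: flip bit 9 of r = 011100011111000 to get c = 011100010111000.


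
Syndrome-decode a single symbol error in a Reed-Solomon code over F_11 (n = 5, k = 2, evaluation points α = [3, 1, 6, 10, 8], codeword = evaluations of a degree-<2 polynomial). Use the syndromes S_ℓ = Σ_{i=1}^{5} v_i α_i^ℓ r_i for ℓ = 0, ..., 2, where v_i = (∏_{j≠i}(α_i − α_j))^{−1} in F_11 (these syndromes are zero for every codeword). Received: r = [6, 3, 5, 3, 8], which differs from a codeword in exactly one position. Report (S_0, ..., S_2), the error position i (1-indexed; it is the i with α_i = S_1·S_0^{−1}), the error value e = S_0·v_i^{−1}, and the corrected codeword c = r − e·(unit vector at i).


S = (4, 7, 4), error at position 4, error magnitude e = 3, c = [6, 3, 5, 0, 8].

Step 1: column multipliers v_i = (∏_{j≠i}(α_i − α_j))^{−1} mod 11.
  i = 1 (α = 3): (3−1)(3−6)(3−10)(3−8) = 2·(−3)·(−7)·(−5) = −210 ≡ 10, so v_1 = 10^{−1} = 10 (mod 11).
  i = 2 (α = 1): (1−3)(1−6)(1−10)(1−8) = (−2)·(−5)·(−9)·(−7) = 630 ≡ 3, so v_2 = 3^{−1} = 4 (mod 11).
  i = 3 (α = 6): (6−3)(6−1)(6−10)(6−8) = 3·5·(−4)·(−2) = 120 ≡ 10, so v_3 = 10^{−1} = 10 (mod 11).
  i = 4 (α = 10): (10−3)(10−1)(10−6)(10−8) = 7·9·4·2 = 504 ≡ 9, so v_4 = 9^{−1} = 5 (mod 11).
  i = 5 (α = 8): (8−3)(8−1)(8−6)(8−10) = 5·7·2·(−2) = −140 ≡ 3, so v_5 = 3^{−1} = 4 (mod 11).
  v = [10, 4, 10, 5, 4].
Step 2: syndromes of r = [6, 3, 5, 3, 8] (all sums mod 11).
  S_0 = Σ v_i r_i = 10·6 + 4·3 + 10·5 + 5·3 + 4·8 = 169 ≡ 4.
  S_1 = Σ v_i α_i r_i = 10·3·6 + 4·1·3 + 10·6·5 + 5·10·3 + 4·8·8 = 898 ≡ 7.
  α_i^2 mod 11 = [9, 1, 3, 1, 9].
  S_2 = Σ v_i α_i^2 r_i = 10·9·6 + 4·1·3 + 10·3·5 + 5·1·3 + 4·9·8 = 1005 ≡ 4.
  S = (4, 7, 4) ≠ 0, so r is not a codeword (an error is present).
Step 3: locate the error. For a single error e at position i, S_ℓ = v_i·e·α_i^ℓ, so α_err = S_1/S_0.
  S_0^{−1} = 4^{−1} = 3 (mod 11), so α_err = 7·3 = 21 ≡ 10 = α_4. Error position i = 4.
  Consistency check: S_2/S_1 = 4·8 = 32 ≡ 10 = α_err ✓ (single-error assumption holds).
Step 4: error magnitude e = S_0/v_4 = S_0·∏_{j≠4}(α_4 − α_j) = 4·9 = 36 ≡ 3 (mod 11).
Step 5: correct position 4: c_4 = r_4 − e = 3 − 3 ≡ 0 (mod 11). Hence c = [6, 3, 5, 0, 8].
  Check: interpolating c through the α_i gives m(x) = 7 + 7·x (degree < 2) with m(α_i) = c_i for every i, so c is indeed a codeword.


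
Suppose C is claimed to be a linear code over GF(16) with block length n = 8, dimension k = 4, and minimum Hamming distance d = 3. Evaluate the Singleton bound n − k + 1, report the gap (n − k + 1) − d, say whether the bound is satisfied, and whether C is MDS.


Singleton RHS = n − k + 1 = 5, slack = 2, bound satisfied, not MDS.

Singleton bound: d ≤ n − k + 1.
Here n = 8, k = 4, so n − k + 1 = 5.
Given d = 3, check d ≤ 5: YES.
Slack = (n − k + 1) − d = 2.
The code is NOT MDS (slack = 2 > 0).
Description: the claimed parameters are [8, 4, 3]_16; such a code would be non-MDS.


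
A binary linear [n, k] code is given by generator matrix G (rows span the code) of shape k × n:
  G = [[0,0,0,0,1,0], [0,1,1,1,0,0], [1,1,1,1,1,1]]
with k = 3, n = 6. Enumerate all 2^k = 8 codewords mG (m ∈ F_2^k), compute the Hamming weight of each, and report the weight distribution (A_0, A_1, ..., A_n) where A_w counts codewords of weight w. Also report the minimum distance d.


Weight distribution: A_0 = 1, A_1 = 1, A_2 = 1, A_3 = 2, A_4 = 1, A_5 = 1, A_6 = 1. Minimum distance d = 1.

Enumerate all 2^3 = 8 messages m ∈ F_2^3.
For each, compute codeword c = mG in F_2^6, then tally its weight.
  m = 000 → c = 000000, weight = 0.
  m = 100 → c = 000010, weight = 1.
  m = 010 → c = 011100, weight = 3.
  m = 110 → c = 011110, weight = 4.
  m = 001 → c = 111111, weight = 6.
  m = 101 → c = 111101, weight = 5.
  m = 011 → c = 100011, weight = 3.
  m = 111 → c = 100001, weight = 2.
Tally weights:
  weight 0: 1 codewords.
  weight 1: 1 codewords.
  weight 2: 1 codewords.
  weight 3: 2 codewords.
  weight 4: 1 codewords.
  weight 5: 1 codewords.
  weight 6: 1 codewords.
Minimum distance d = smallest w > 0 with A_w > 0 = 1.
Sanity: Σ A_w = 8 = 2^3 = 8 ✓.


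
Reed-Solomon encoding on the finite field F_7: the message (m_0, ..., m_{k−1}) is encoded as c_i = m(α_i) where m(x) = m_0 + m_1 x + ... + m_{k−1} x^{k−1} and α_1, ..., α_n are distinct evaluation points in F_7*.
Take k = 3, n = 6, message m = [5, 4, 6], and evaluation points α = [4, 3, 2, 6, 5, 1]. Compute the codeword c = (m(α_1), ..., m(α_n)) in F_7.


c = [5, 1, 2, 0, 0, 1]

Message polynomial: m(x) = 5 + 4·x + 6·x^2 (mod 7).
For each evaluation point α_i, compute m(α_i) mod 7:
  α_1 = 4: Horner steps 6 → 0 → 5, so m(4) = 5.
  α_2 = 3: Horner steps 6 → 1 → 1, so m(3) = 1.
  α_3 = 2: Horner steps 6 → 2 → 2, so m(2) = 2.
  α_4 = 6: Horner steps 6 → 5 → 0, so m(6) = 0.
  α_5 = 5: Horner steps 6 → 6 → 0, so m(5) = 0.
  α_6 = 1: Horner steps 6 → 3 → 1, so m(1) = 1.
Codeword c = [5, 1, 2, 0, 0, 1] ∈ F_7^6.


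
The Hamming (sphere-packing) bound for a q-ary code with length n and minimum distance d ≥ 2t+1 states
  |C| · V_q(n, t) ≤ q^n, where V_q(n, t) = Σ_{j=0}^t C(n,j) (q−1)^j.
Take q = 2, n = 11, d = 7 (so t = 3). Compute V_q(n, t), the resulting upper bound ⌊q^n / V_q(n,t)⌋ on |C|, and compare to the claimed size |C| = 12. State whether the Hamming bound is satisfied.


V_q(n, t) = 232, q^n = 2048, Hamming bound = 8, |C| = 12 > bound (violated).

Step 1: Compute V_q(n, t) = Σ_{j=0}^3 C(n, j) (q−1)^j.
  j = 0: C(11,0)·(1)^0 = 1·1 = 1.
  j = 1: C(11,1)·(1)^1 = 11·1 = 11.
  j = 2: C(11,2)·(1)^2 = 55·1 = 55.
  j = 3: C(11,3)·(1)^3 = 165·1 = 165.
  V_q(n, t) = 1 + 11 + 55 + 165 = 232.
Step 2: q^n = 2^11 = 2048.
Step 3: Hamming bound ⌊q^n / V_q(n,t)⌋ = ⌊2048/232⌋ = 8.
Step 4: Compare |C| = 12 to 8: violated.
The claimed |C| lies above the Hamming bound, so no 2-ary code of length 11 with d ≥ 7 can have 12 codewords.


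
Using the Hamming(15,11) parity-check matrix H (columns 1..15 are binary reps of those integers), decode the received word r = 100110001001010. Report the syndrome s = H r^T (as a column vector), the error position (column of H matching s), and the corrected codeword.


s = (1, 0, 1, 1)^T, error position = 11, corrected codeword c = 100110001011010

Compute s = H r^T mod 2 one row at a time:
  s_1 = 0 + 1 + 0 + 0 + 1 + 0 + 1 + 0 = 3 ≡ 1 (mod 2).
  s_2 = 1 + 1 + 0 + 0 + 1 + 0 + 1 + 0 = 4 ≡ 0 (mod 2).
  s_3 = 0 + 0 + 0 + 0 + 0 + 0 + 1 + 0 = 1 ≡ 1 (mod 2).
  s_4 = 1 + 0 + 1 + 0 + 1 + 0 + 0 + 0 = 3 ≡ 1 (mod 2).
s = (1, 0, 1, 1)^T — this equals column 11 of H (binary 1011), so error is at position 11.
Correct: flip bit 11 of r = 100110001001010 to get c = 100110001011010.


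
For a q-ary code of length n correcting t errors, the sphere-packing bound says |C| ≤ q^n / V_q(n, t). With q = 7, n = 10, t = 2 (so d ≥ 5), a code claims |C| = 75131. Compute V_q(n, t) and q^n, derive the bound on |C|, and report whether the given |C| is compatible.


V_q(n, t) = 1681, q^n = 282475249, Hamming bound = 168040, |C| = 75131 ≤ bound (satisfied).

Step 1: Compute V_q(n, t) = Σ_{j=0}^2 C(n, j) (q−1)^j.
  j = 0: C(10,0)·(6)^0 = 1·1 = 1.
  j = 1: C(10,1)·(6)^1 = 10·6 = 60.
  j = 2: C(10,2)·(6)^2 = 45·36 = 1620.
  V_q(n, t) = 1 + 60 + 1620 = 1681.
Step 2: q^n = 7^10 = 282475249.
Step 3: Hamming bound ⌊q^n / V_q(n,t)⌋ = ⌊282475249/1681⌋ = 168040.
Step 4: Compare |C| = 75131 to 168040: satisfied.
The claimed |C| lies below the Hamming bound.


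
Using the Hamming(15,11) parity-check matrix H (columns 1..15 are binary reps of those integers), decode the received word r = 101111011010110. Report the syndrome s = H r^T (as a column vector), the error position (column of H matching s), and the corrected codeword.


s = (1, 1, 0, 0)^T, error position = 12, corrected codeword c = 101111011011110

Compute s = H r^T mod 2 one row at a time:
  s_1 = 1 + 1 + 0 + 1 + 0 + 1 + 1 + 0 = 5 ≡ 1 (mod 2).
  s_2 = 1 + 1 + 1 + 0 + 0 + 1 + 1 + 0 = 5 ≡ 1 (mod 2).
  s_3 = 0 + 1 + 1 + 0 + 0 + 1 + 1 + 0 = 4 ≡ 0 (mod 2).
  s_4 = 1 + 1 + 1 + 0 + 1 + 1 + 1 + 0 = 6 ≡ 0 (mod 2).
s = (1, 1, 0, 0)^T — this equals column 12 of H (binary 1100), so error is at position 12.
Correct: flip bit 12 of r = 101111011010110 to get c = 101111011011110.


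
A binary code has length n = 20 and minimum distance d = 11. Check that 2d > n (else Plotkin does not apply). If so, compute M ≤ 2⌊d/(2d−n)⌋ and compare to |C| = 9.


Plotkin bound M ≤ 10; given |C| = 9 ≤ bound (satisfied).

Check applicability: 2d = 22, n = 20.
2d − n = 2 > 0, so Plotkin applies.
Compute d/(2d−n) = 11/2 ≈ 5.5000.
⌊d/(2d−n)⌋ = 5.
Plotkin bound: M ≤ 2·5 = 10.
Given |C| = 9, check: satisfied.
This |C| is below the Plotkin bound.


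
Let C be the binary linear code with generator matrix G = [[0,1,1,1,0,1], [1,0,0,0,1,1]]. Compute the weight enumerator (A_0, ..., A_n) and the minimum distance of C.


Weight distribution: A_0 = 1, A_3 = 1, A_4 = 1, A_5 = 1. Minimum distance d = 3.

Enumerate all 2^2 = 4 messages m ∈ F_2^2.
For each, compute codeword c = mG in F_2^6, then tally its weight.
  m = 00 → c = 000000, weight = 0.
  m = 10 → c = 011101, weight = 4.
  m = 01 → c = 100011, weight = 3.
  m = 11 → c = 111110, weight = 5.
Tally weights:
  weight 0: 1 codewords.
  weight 3: 1 codewords.
  weight 4: 1 codewords.
  weight 5: 1 codewords.
Minimum distance d = smallest w > 0 with A_w > 0 = 3.
Sanity: Σ A_w = 4 = 2^2 = 4 ✓.


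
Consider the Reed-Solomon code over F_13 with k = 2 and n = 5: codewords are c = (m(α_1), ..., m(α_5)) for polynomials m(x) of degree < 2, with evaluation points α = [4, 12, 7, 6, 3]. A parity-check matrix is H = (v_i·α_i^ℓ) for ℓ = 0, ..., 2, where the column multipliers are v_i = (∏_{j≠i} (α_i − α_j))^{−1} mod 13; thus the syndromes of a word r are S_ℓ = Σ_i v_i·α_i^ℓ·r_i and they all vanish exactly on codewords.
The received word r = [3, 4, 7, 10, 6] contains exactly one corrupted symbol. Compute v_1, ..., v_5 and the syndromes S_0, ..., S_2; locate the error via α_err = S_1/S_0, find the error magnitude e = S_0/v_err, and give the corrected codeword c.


S = (6, 7, 6), error at position 2, error magnitude e = 12, c = [3, 5, 7, 10, 6].

Step 1: column multipliers v_i = (∏_{j≠i}(α_i − α_j))^{−1} mod 13.
  i = 1 (α = 4): (4−12)(4−7)(4−6)(4−3) = (−8)·(−3)·(−2)·1 = −48 ≡ 4, so v_1 = 4^{−1} = 10 (mod 13).
  i = 2 (α = 12): (12−4)(12−7)(12−6)(12−3) = 8·5·6·9 = 2160 ≡ 2, so v_2 = 2^{−1} = 7 (mod 13).
  i = 3 (α = 7): (7−4)(7−12)(7−6)(7−3) = 3·(−5)·1·4 = −60 ≡ 5, so v_3 = 5^{−1} = 8 (mod 13).
  i = 4 (α = 6): (6−4)(6−12)(6−7)(6−3) = 2·(−6)·(−1)·3 = 36 ≡ 10, so v_4 = 10^{−1} = 4 (mod 13).
  i = 5 (α = 3): (3−4)(3−12)(3−7)(3−6) = (−1)·(−9)·(−4)·(−3) = 108 ≡ 4, so v_5 = 4^{−1} = 10 (mod 13).
  v = [10, 7, 8, 4, 10].
Step 2: syndromes of r = [3, 4, 7, 10, 6] (all sums mod 13).
  S_0 = Σ v_i r_i = 10·3 + 7·4 + 8·7 + 4·10 + 10·6 = 214 ≡ 6.
  S_1 = Σ v_i α_i r_i = 10·4·3 + 7·12·4 + 8·7·7 + 4·6·10 + 10·3·6 = 1268 ≡ 7.
  α_i^2 mod 13 = [3, 1, 10, 10, 9].
  S_2 = Σ v_i α_i^2 r_i = 10·3·3 + 7·1·4 + 8·10·7 + 4·10·10 + 10·9·6 = 1618 ≡ 6.
  S = (6, 7, 6) ≠ 0, so r is not a codeword (an error is present).
Step 3: locate the error. For a single error e at position i, S_ℓ = v_i·e·α_i^ℓ, so α_err = S_1/S_0.
  S_0^{−1} = 6^{−1} = 11 (mod 13), so α_err = 7·11 = 77 ≡ 12 = α_2. Error position i = 2.
  Consistency check: S_2/S_1 = 6·2 = 12 ≡ 12 = α_err ✓ (single-error assumption holds).
Step 4: error magnitude e = S_0/v_2 = S_0·∏_{j≠2}(α_2 − α_j) = 6·2 = 12 ≡ 12 (mod 13).
Step 5: correct position 2: c_2 = r_2 − e = 4 − 12 ≡ 5 (mod 13). Hence c = [3, 5, 7, 10, 6].
  Check: interpolating c through the α_i gives m(x) = 2 + 10·x (degree < 2) with m(α_i) = c_i for every i, so c is indeed a codeword.


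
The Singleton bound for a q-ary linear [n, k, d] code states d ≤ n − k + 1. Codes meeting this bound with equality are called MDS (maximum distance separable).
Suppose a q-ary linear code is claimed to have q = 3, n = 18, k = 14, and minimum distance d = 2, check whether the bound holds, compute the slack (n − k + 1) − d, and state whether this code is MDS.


Singleton RHS = n − k + 1 = 5, slack = 3, bound satisfied, not MDS.

Singleton bound: d ≤ n − k + 1.
Here n = 18, k = 14, so n − k + 1 = 5.
Given d = 2, check d ≤ 5: YES.
Slack = (n − k + 1) − d = 3.
The code is NOT MDS (slack = 3 > 0).
Description: the claimed parameters are [18, 14, 2]_3; such a code would be non-MDS.


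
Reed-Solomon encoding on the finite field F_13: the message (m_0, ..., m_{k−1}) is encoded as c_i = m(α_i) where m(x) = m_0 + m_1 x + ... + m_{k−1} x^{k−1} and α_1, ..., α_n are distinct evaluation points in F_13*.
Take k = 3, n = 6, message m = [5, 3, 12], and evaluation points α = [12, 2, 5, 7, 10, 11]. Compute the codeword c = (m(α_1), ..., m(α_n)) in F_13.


c = [1, 7, 8, 3, 0, 8]

Message polynomial: m(x) = 5 + 3·x + 12·x^2 (mod 13).
For each evaluation point α_i, compute m(α_i) mod 13:
  α_1 = 12: Horner steps 12 → 4 → 1, so m(12) = 1.
  α_2 = 2: Horner steps 12 → 1 → 7, so m(2) = 7.
  α_3 = 5: Horner steps 12 → 11 → 8, so m(5) = 8.
  α_4 = 7: Horner steps 12 → 9 → 3, so m(7) = 3.
  α_5 = 10: Horner steps 12 → 6 → 0, so m(10) = 0.
  α_6 = 11: Horner steps 12 → 5 → 8, so m(11) = 8.
Codeword c = [1, 7, 8, 3, 0, 8] ∈ F_13^6.


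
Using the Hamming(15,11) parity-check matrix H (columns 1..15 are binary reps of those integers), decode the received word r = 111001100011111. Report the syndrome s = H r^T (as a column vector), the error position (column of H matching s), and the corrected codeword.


s = (1, 0, 1, 0)^T, error position = 10, corrected codeword c = 111001100111111

Compute s = H r^T mod 2 one row at a time:
  s_1 = 0 + 0 + 0 + 1 + 1 + 1 + 1 + 1 = 5 ≡ 1 (mod 2).
  s_2 = 0 + 0 + 1 + 1 + 1 + 1 + 1 + 1 = 6 ≡ 0 (mod 2).
  s_3 = 1 + 1 + 1 + 1 + 0 + 1 + 1 + 1 = 7 ≡ 1 (mod 2).
  s_4 = 1 + 1 + 0 + 1 + 0 + 1 + 1 + 1 = 6 ≡ 0 (mod 2).
s = (1, 0, 1, 0)^T — this equals column 10 of H (binary 1010), so error is at position 10.
Correct: flip bit 10 of r = 111001100011111 to get c = 111001100111111.


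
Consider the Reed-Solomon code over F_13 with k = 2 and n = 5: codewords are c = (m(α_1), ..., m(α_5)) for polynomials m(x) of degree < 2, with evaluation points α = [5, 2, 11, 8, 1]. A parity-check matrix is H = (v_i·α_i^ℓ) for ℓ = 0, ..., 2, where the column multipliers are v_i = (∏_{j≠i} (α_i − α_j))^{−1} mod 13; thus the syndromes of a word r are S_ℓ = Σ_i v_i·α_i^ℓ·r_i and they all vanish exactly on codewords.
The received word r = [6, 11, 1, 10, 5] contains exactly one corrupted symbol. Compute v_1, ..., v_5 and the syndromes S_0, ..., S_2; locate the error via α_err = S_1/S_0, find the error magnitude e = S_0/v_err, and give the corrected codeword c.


S = (5, 10, 7), error at position 2, error magnitude e = 9, c = [6, 2, 1, 10, 5].

Step 1: column multipliers v_i = (∏_{j≠i}(α_i − α_j))^{−1} mod 13.
  i = 1 (α = 5): (5−2)(5−11)(5−8)(5−1) = 3·(−6)·(−3)·4 = 216 ≡ 8, so v_1 = 8^{−1} = 5 (mod 13).
  i = 2 (α = 2): (2−5)(2−11)(2−8)(2−1) = (−3)·(−9)·(−6)·1 = −162 ≡ 7, so v_2 = 7^{−1} = 2 (mod 13).
  i = 3 (α = 11): (11−5)(11−2)(11−8)(11−1) = 6·9·3·10 = 1620 ≡ 8, so v_3 = 8^{−1} = 5 (mod 13).
  i = 4 (α = 8): (8−5)(8−2)(8−11)(8−1) = 3·6·(−3)·7 = −378 ≡ 12, so v_4 = 12^{−1} = 12 (mod 13).
  i = 5 (α = 1): (1−5)(1−2)(1−11)(1−8) = (−4)·(−1)·(−10)·(−7) = 280 ≡ 7, so v_5 = 7^{−1} = 2 (mod 13).
  v = [5, 2, 5, 12, 2].
Step 2: syndromes of r = [6, 11, 1, 10, 5] (all sums mod 13).
  S_0 = Σ v_i r_i = 5·6 + 2·11 + 5·1 + 12·10 + 2·5 = 187 ≡ 5.
  S_1 = Σ v_i α_i r_i = 5·5·6 + 2·2·11 + 5·11·1 + 12·8·10 + 2·1·5 = 1219 ≡ 10.
  α_i^2 mod 13 = [12, 4, 4, 12, 1].
  S_2 = Σ v_i α_i^2 r_i = 5·12·6 + 2·4·11 + 5·4·1 + 12·12·10 + 2·1·5 = 1918 ≡ 7.
  S = (5, 10, 7) ≠ 0, so r is not a codeword (an error is present).
Step 3: locate the error. For a single error e at position i, S_ℓ = v_i·e·α_i^ℓ, so α_err = S_1/S_0.
  S_0^{−1} = 5^{−1} = 8 (mod 13), so α_err = 10·8 = 80 ≡ 2 = α_2. Error position i = 2.
  Consistency check: S_2/S_1 = 7·4 = 28 ≡ 2 = α_err ✓ (single-error assumption holds).
Step 4: error magnitude e = S_0/v_2 = S_0·∏_{j≠2}(α_2 − α_j) = 5·7 = 35 ≡ 9 (mod 13).
Step 5: correct position 2: c_2 = r_2 − e = 11 − 9 ≡ 2 (mod 13). Hence c = [6, 2, 1, 10, 5].
  Check: interpolating c through the α_i gives m(x) = 8 + 10·x (degree < 2) with m(α_i) = c_i for every i, so c is indeed a codeword.


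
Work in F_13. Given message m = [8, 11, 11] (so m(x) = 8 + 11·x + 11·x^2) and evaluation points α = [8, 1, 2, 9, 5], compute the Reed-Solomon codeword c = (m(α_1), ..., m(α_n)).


c = [7, 4, 9, 10, 0]

Message polynomial: m(x) = 8 + 11·x + 11·x^2 (mod 13).
For each evaluation point α_i, compute m(α_i) mod 13:
  α_1 = 8: Horner steps 11 → 8 → 7, so m(8) = 7.
  α_2 = 1: Horner steps 11 → 9 → 4, so m(1) = 4.
  α_3 = 2: Horner steps 11 → 7 → 9, so m(2) = 9.
  α_4 = 9: Horner steps 11 → 6 → 10, so m(9) = 10.
  α_5 = 5: Horner steps 11 → 1 → 0, so m(5) = 0.
Codeword c = [7, 4, 9, 10, 0] ∈ F_13^5.


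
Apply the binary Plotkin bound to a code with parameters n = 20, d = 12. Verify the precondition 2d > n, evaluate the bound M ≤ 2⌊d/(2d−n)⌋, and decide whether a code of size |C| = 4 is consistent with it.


Plotkin bound M ≤ 6; given |C| = 4 ≤ bound (satisfied).

Check applicability: 2d = 24, n = 20.
2d − n = 4 > 0, so Plotkin applies.
Compute d/(2d−n) = 12/4 ≈ 3.0000.
⌊d/(2d−n)⌋ = 3.
Plotkin bound: M ≤ 2·3 = 6.
Given |C| = 4, check: satisfied.
This |C| is below the Plotkin bound.


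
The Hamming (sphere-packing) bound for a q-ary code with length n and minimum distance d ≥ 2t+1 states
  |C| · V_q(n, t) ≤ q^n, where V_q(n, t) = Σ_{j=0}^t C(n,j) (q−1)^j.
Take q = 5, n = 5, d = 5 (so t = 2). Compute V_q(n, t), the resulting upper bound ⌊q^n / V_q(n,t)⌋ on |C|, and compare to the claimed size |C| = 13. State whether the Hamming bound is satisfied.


V_q(n, t) = 181, q^n = 3125, Hamming bound = 17, |C| = 13 ≤ bound (satisfied).

Step 1: Compute V_q(n, t) = Σ_{j=0}^2 C(n, j) (q−1)^j.
  j = 0: C(5,0)·(4)^0 = 1·1 = 1.
  j = 1: C(5,1)·(4)^1 = 5·4 = 20.
  j = 2: C(5,2)·(4)^2 = 10·16 = 160.
  V_q(n, t) = 1 + 20 + 160 = 181.
Step 2: q^n = 5^5 = 3125.
Step 3: Hamming bound ⌊q^n / V_q(n,t)⌋ = ⌊3125/181⌋ = 17.
Step 4: Compare |C| = 13 to 17: satisfied.
The claimed |C| lies below the Hamming bound.


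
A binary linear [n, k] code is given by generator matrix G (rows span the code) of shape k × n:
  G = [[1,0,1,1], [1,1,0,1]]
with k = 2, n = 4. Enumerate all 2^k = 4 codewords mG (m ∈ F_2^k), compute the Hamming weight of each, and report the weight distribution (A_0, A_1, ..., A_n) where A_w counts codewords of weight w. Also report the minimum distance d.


Weight distribution: A_0 = 1, A_2 = 1, A_3 = 2. Minimum distance d = 2.

Enumerate all 2^2 = 4 messages m ∈ F_2^2.
For each, compute codeword c = mG in F_2^4, then tally its weight.
  m = 00 → c = 0000, weight = 0.
  m = 10 → c = 1011, weight = 3.
  m = 01 → c = 1101, weight = 3.
  m = 11 → c = 0110, weight = 2.
Tally weights:
  weight 0: 1 codewords.
  weight 2: 1 codewords.
  weight 3: 2 codewords.
Minimum distance d = smallest w > 0 with A_w > 0 = 2.
Sanity: Σ A_w = 4 = 2^2 = 4 ✓.


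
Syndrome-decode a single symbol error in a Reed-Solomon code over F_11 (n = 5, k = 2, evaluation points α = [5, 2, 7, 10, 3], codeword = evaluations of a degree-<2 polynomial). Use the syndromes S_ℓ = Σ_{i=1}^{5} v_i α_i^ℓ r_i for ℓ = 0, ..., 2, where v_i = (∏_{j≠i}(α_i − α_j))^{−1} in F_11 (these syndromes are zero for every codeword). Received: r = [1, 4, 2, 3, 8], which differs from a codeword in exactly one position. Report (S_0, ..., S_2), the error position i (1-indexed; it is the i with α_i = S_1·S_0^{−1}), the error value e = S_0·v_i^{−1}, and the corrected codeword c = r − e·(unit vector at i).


S = (8, 7, 2), error at position 1, error magnitude e = 7, c = [5, 4, 2, 3, 8].

Step 1: column multipliers v_i = (∏_{j≠i}(α_i − α_j))^{−1} mod 11.
  i = 1 (α = 5): (5−2)(5−7)(5−10)(5−3) = 3·(−2)·(−5)·2 = 60 ≡ 5, so v_1 = 5^{−1} = 9 (mod 11).
  i = 2 (α = 2): (2−5)(2−7)(2−10)(2−3) = (−3)·(−5)·(−8)·(−1) = 120 ≡ 10, so v_2 = 10^{−1} = 10 (mod 11).
  i = 3 (α = 7): (7−5)(7−2)(7−10)(7−3) = 2·5·(−3)·4 = −120 ≡ 1, so v_3 = 1^{−1} = 1 (mod 11).
  i = 4 (α = 10): (10−5)(10−2)(10−7)(10−3) = 5·8·3·7 = 840 ≡ 4, so v_4 = 4^{−1} = 3 (mod 11).
  i = 5 (α = 3): (3−5)(3−2)(3−7)(3−10) = (−2)·1·(−4)·(−7) = −56 ≡ 10, so v_5 = 10^{−1} = 10 (mod 11).
  v = [9, 10, 1, 3, 10].
Step 2: syndromes of r = [1, 4, 2, 3, 8] (all sums mod 11).
  S_0 = Σ v_i r_i = 9·1 + 10·4 + 1·2 + 3·3 + 10·8 = 140 ≡ 8.
  S_1 = Σ v_i α_i r_i = 9·5·1 + 10·2·4 + 1·7·2 + 3·10·3 + 10·3·8 = 469 ≡ 7.
  α_i^2 mod 11 = [3, 4, 5, 1, 9].
  S_2 = Σ v_i α_i^2 r_i = 9·3·1 + 10·4·4 + 1·5·2 + 3·1·3 + 10·9·8 = 926 ≡ 2.
  S = (8, 7, 2) ≠ 0, so r is not a codeword (an error is present).
Step 3: locate the error. For a single error e at position i, S_ℓ = v_i·e·α_i^ℓ, so α_err = S_1/S_0.
  S_0^{−1} = 8^{−1} = 7 (mod 11), so α_err = 7·7 = 49 ≡ 5 = α_1. Error position i = 1.
  Consistency check: S_2/S_1 = 2·8 = 16 ≡ 5 = α_err ✓ (single-error assumption holds).
Step 4: error magnitude e = S_0/v_1 = S_0·∏_{j≠1}(α_1 − α_j) = 8·5 = 40 ≡ 7 (mod 11).
Step 5: correct position 1: c_1 = r_1 − e = 1 − 7 ≡ 5 (mod 11). Hence c = [5, 4, 2, 3, 8].
  Check: interpolating c through the α_i gives m(x) = 7 + 4·x (degree < 2) with m(α_i) = c_i for every i, so c is indeed a codeword.


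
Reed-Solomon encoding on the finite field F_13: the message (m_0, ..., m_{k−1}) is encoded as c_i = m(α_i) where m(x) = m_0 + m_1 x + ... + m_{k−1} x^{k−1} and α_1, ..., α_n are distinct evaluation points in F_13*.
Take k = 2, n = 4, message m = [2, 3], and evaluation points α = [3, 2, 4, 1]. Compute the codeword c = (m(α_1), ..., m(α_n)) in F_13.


c = [11, 8, 1, 5]

Message polynomial: m(x) = 2 + 3·x (mod 13).
For each evaluation point α_i, compute m(α_i) mod 13:
  α_1 = 3: Horner steps 3 → 11, so m(3) = 11.
  α_2 = 2: Horner steps 3 → 8, so m(2) = 8.
  α_3 = 4: Horner steps 3 → 1, so m(4) = 1.
  α_4 = 1: Horner steps 3 → 5, so m(1) = 5.
Codeword c = [11, 8, 1, 5] ∈ F_13^4.


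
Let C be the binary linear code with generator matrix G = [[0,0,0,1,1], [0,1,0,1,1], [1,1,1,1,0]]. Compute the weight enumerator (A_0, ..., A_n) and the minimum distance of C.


Weight distribution: A_0 = 1, A_1 = 1, A_2 = 1, A_3 = 3, A_4 = 2. Minimum distance d = 1.

Enumerate all 2^3 = 8 messages m ∈ F_2^3.
For each, compute codeword c = mG in F_2^5, then tally its weight.
  m = 000 → c = 00000, weight = 0.
  m = 100 → c = 00011, weight = 2.
  m = 010 → c = 01011, weight = 3.
  m = 110 → c = 01000, weight = 1.
  m = 001 → c = 11110, weight = 4.
  m = 101 → c = 11101, weight = 4.
  m = 011 → c = 10101, weight = 3.
  m = 111 → c = 10110, weight = 3.
Tally weights:
  weight 0: 1 codewords.
  weight 1: 1 codewords.
  weight 2: 1 codewords.
  weight 3: 3 codewords.
  weight 4: 2 codewords.
Minimum distance d = smallest w > 0 with A_w > 0 = 1.
Sanity: Σ A_w = 8 = 2^3 = 8 ✓.


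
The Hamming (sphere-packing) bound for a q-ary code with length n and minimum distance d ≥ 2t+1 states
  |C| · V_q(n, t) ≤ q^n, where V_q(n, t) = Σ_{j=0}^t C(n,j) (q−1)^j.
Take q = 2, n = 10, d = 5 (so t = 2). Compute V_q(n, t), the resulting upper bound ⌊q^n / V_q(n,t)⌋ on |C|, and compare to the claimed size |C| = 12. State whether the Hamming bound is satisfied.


V_q(n, t) = 56, q^n = 1024, Hamming bound = 18, |C| = 12 ≤ bound (satisfied).

Step 1: Compute V_q(n, t) = Σ_{j=0}^2 C(n, j) (q−1)^j.
  j = 0: C(10,0)·(1)^0 = 1·1 = 1.
  j = 1: C(10,1)·(1)^1 = 10·1 = 10.
  j = 2: C(10,2)·(1)^2 = 45·1 = 45.
  V_q(n, t) = 1 + 10 + 45 = 56.
Step 2: q^n = 2^10 = 1024.
Step 3: Hamming bound ⌊q^n / V_q(n,t)⌋ = ⌊1024/56⌋ = 18.
Step 4: Compare |C| = 12 to 18: satisfied.
The claimed |C| lies below the Hamming bound.


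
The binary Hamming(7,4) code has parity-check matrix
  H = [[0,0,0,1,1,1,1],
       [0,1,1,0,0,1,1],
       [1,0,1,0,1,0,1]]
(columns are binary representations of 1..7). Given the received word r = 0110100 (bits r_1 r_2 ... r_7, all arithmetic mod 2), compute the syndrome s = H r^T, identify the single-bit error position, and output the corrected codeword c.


s = (1, 0, 0)^T, error position = 4, corrected codeword c = 0111100

Compute s = H r^T mod 2 one row at a time:
  s_1 = 0 + 1 + 0 + 0 = 1 ≡ 1 (mod 2).
  s_2 = 1 + 1 + 0 + 0 = 2 ≡ 0 (mod 2).
  s_3 = 0 + 1 + 1 + 0 = 2 ≡ 0 (mod 2).
s = (1, 0, 0)^T — this equals column 4 of H (binary 100), so error is at position 4.
Correct: flip bit 4 of r = 0110100 to get c = 0111100.


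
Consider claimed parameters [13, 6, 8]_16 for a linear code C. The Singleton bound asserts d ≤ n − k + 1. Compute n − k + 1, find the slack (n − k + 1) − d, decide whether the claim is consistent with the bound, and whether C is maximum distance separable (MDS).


Singleton RHS = n − k + 1 = 8, slack = 0, bound satisfied, MDS.

Singleton bound: d ≤ n − k + 1.
Here n = 13, k = 6, so n − k + 1 = 8.
Given d = 8, check d ≤ 8: YES.
Slack = (n − k + 1) − d = 0.
The code is MDS (slack = 0).
Description: the claimed parameters are [13, 6, 8]_16; such a code would be MDS (meets Singleton bound).


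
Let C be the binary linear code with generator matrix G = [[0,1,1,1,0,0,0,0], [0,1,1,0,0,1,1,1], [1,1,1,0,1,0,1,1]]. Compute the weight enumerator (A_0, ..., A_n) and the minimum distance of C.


Weight distribution: A_0 = 1, A_3 = 2, A_4 = 1, A_5 = 2, A_6 = 2. Minimum distance d = 3.

Enumerate all 2^3 = 8 messages m ∈ F_2^3.
For each, compute codeword c = mG in F_2^8, then tally its weight.
  m = 000 → c = 00000000, weight = 0.
  m = 100 → c = 01110000, weight = 3.
  m = 010 → c = 01100111, weight = 5.
  m = 110 → c = 00010111, weight = 4.
  m = 001 → c = 11101011, weight = 6.
  m = 101 → c = 10011011, weight = 5.
  m = 011 → c = 10001100, weight = 3.
  m = 111 → c = 11111100, weight = 6.
Tally weights:
  weight 0: 1 codewords.
  weight 3: 2 codewords.
  weight 4: 1 codewords.
  weight 5: 2 codewords.
  weight 6: 2 codewords.
Minimum distance d = smallest w > 0 with A_w > 0 = 3.
Sanity: Σ A_w = 8 = 2^3 = 8 ✓.
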